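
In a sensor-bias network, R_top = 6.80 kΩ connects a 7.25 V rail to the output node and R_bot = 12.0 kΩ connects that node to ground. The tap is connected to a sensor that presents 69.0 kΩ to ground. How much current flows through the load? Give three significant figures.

R_bot‖R_L = 10.22 kΩ; V_out = 7.25 × 10.22/17.02 = 4.354 V.
I_L = V_out / R_L = 4.354 / 69.0 kΩ = 0.0631 mA.

I_L ≈ 0.0631 mA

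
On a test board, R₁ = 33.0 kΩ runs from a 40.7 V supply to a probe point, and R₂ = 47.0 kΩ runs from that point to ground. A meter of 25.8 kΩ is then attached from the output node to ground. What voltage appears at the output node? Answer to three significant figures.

V_out ≈ 13.7 V

The load sits in parallel with R₂: R₂‖R_L = (47.0 × 25.8) / (47.0 + 25.8) = 16.66 kΩ.
V_out = 40.7 × 16.66 / (33.0 + 16.66) = 40.7 × 16.66/49.66 = 13.7 V.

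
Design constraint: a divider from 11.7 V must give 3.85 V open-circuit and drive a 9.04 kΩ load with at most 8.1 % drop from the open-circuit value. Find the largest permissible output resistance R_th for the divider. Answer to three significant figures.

R_th ≤ 797 Ω

Loading drop = R_th/(R_th + R_L) ≤ 0.0810, so R_th ≤ R_L · ε/(1−ε) = 9.04 kΩ × 0.0810/0.9190 = 797 Ω.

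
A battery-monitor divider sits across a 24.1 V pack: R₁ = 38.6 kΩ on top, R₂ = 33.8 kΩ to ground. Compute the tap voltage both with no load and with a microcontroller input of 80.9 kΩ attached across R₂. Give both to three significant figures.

Unloaded: 11.3 V; loaded: 9.20 V

Open-circuit: V = 24.1 × 33.8/(38.6 + 33.8) = 11.3 V.
With the load, R₂ becomes R₂‖R_L = 23.84 kΩ, so V = 24.1 × 23.84/62.44 = 9.20 V.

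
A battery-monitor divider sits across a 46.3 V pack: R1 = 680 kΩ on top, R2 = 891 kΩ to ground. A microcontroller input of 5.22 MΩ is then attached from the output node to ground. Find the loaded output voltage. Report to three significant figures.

V_out ≈ 24.5 V

The load sits in parallel with R2: R2‖R_L = (891 × 5220) / (891 + 5220) = 761.1 kΩ.
V_out = 46.3 × 761.1 / (680 + 761.1) = 46.3 × 761.1/1441 = 24.5 V.
(Unloaded it would have been 26.3 V.)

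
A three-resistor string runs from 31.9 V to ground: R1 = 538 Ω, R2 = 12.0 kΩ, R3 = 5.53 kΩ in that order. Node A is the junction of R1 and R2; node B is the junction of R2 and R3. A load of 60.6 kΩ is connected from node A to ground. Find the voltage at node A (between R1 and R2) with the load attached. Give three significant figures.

V ≈ 30.7 V

Below node A the series string R2+R3 = 17530 Ω sits in parallel with the 60600 Ω load: 13600 Ω.
V_A = 31.9 × 13600/(538 + 13600) = 30.7 V.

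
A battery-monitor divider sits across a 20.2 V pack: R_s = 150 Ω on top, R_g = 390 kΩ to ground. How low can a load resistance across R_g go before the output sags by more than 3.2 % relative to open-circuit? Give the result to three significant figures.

Output resistance R_th = R_s‖R_g = (150 × 390000)/390200 = 149.9 Ω.
The fractional drop is R_th/(R_th + R_L); requiring this ≤ 0.0320 gives R_L ≥ R_th(1/0.0320 − 1) = 149.9 × 30.25 = 4.54 kΩ.

R_L(min) ≈ 4.54 kΩ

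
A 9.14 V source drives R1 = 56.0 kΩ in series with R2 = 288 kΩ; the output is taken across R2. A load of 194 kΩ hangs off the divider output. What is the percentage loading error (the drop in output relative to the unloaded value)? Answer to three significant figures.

The divider's output (Thévenin) resistance is R1‖R2 = 46.88 kΩ.
Fractional drop under load = R_th/(R_th + R_L) = 46.88 / (46.88 + 194) = 0.1946.
So the output falls by 19.5 %.

19.5 %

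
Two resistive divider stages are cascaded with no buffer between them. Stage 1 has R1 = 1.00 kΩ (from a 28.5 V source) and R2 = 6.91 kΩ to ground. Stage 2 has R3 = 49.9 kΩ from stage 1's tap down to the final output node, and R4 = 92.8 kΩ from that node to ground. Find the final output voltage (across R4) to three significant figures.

V_out ≈ 16.1 V

Stage 2 presents R3+R4 = 142.7 kΩ as a load on stage 1's tap.
Stage 1's lower leg becomes R2‖(R3+R4) = 6.591 kΩ, so V_mid = 28.5 × 6.591/7.591 = 24.75 V.
Stage 2 is itself unloaded: V_out = V_mid × R4/(R3+R4) = 24.75 × 92.8/142.7 = 16.1 V.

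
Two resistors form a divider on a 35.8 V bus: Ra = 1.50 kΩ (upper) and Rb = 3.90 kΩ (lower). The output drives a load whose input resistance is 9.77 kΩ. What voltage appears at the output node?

The load sits in parallel with Rb: Rb‖R_L = (3.90 × 9.77) / (3.90 + 9.77) = 2.787 kΩ.
V_out = 35.8 × 2.787 / (1.50 + 2.787) = 35.8 × 2.787/4.287 = 23.3 V.
(Unloaded it would have been 25.9 V.)

V_out ≈ 23.3 V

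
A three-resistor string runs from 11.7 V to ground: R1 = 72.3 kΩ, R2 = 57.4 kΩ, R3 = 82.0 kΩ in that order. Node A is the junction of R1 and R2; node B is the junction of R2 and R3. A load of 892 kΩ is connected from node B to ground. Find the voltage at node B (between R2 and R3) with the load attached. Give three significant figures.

At node B, R3 is in parallel with the load: R3‖R_L = 75.10 kΩ.
Below node A the resistance is R2 + (R3‖R_L) = 132.5 kΩ, so V_A = 11.7 × 132.5/204.8 = 7.570 V.
Then V_B = V_A × (R3‖R_L)/(R2 + R3‖R_L) = 7.570 × 75.10/132.5 = 4.29 V.

V ≈ 4.29 V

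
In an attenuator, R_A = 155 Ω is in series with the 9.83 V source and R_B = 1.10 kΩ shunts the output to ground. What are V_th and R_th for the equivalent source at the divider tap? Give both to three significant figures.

V_th is the open-circuit tap voltage: 9.83 × 1100/(155 + 1100) = 8.62 V.
With the supply zeroed, R_A and R_B appear in parallel from the tap: R_th = R_A‖R_B = (155 × 1100)/1255 = 136 Ω.

V_th = 8.62 V, R_th = 136 Ω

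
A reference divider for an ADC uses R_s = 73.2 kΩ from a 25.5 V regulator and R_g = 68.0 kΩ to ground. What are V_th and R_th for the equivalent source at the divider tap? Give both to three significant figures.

V_th is the open-circuit tap voltage: 25.5 × 68.0/(73.2 + 68.0) = 12.3 V.
With the supply zeroed, R_s and R_g appear in parallel from the tap: R_th = R_s‖R_g = (73.2 × 68.0)/141.2 = 35.3 kΩ.

V_th = 12.3 V, R_th = 35.3 kΩ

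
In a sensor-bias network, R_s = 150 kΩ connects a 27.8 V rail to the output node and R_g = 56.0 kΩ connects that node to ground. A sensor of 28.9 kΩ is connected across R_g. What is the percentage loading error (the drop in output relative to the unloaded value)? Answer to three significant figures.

58.5 %

The divider's output (Thévenin) resistance is R_s‖R_g = 40.78 kΩ.
Fractional drop under load = R_th/(R_th + R_L) = 40.78 / (40.78 + 28.9) = 0.5852.
So the output falls by 58.5 %.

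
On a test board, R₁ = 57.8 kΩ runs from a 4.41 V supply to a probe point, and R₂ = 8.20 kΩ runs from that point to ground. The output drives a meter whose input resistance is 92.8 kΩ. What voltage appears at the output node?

The load sits in parallel with R₂: R₂‖R_L = (8.20 × 92.8) / (8.20 + 92.8) = 7.534 kΩ.
V_out = 4.41 × 7.534 / (57.8 + 7.534) = 4.41 × 7.534/65.33 = 0.509 V.
(Unloaded it would have been 0.548 V.)

V_out ≈ 0.509 V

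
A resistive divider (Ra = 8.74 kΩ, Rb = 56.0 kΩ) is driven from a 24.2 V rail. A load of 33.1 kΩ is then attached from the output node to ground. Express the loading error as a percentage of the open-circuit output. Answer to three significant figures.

The divider's output (Thévenin) resistance is Ra‖Rb = 7.560 kΩ.
Fractional drop under load = R_th/(R_th + R_L) = 7.560 / (7.560 + 33.1) = 0.1859.
So the output falls by 18.6 %.

18.6 %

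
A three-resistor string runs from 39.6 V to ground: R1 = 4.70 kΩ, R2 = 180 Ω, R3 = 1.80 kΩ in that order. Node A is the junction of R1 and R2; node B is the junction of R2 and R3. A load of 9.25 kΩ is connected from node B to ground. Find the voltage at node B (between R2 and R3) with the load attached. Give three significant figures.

At node B, R3 is in parallel with the load: R3‖R_L = 1507 Ω.
Below node A the resistance is R2 + (R3‖R_L) = 1687 Ω, so V_A = 39.6 × 1687/6387 = 10.46 V.
Then V_B = V_A × (R3‖R_L)/(R2 + R3‖R_L) = 10.46 × 1507/1687 = 9.34 V.

V ≈ 9.34 V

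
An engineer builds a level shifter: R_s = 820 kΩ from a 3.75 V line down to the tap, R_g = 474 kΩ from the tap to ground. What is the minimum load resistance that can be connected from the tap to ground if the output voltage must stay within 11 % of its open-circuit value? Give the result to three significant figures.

R_L(min) ≈ 2.43 MΩ

Output resistance R_th = R_s‖R_g = (820 × 474)/1294 = 300.4 kΩ.
The fractional drop is R_th/(R_th + R_L); requiring this ≤ 0.110 gives R_L ≥ R_th(1/0.110 − 1) = 300.4 × 8.091 = 2.43 MΩ.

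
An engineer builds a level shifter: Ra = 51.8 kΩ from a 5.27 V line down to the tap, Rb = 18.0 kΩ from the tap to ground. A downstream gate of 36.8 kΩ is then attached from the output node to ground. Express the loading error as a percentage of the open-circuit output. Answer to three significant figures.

26.6 %

The divider's output (Thévenin) resistance is Ra‖Rb = 13.36 kΩ.
Fractional drop under load = R_th/(R_th + R_L) = 13.36 / (13.36 + 36.8) = 0.2663.
So the output falls by 26.6 %.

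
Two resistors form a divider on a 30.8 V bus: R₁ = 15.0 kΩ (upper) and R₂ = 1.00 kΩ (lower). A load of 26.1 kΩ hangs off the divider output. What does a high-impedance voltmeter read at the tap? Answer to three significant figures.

The load sits in parallel with R₂: R₂‖R_L = (1.00 × 26.1) / (1.00 + 26.1) = 0.9631 kΩ.
V_out = 30.8 × 0.9631 / (15.0 + 0.9631) = 30.8 × 0.9631/15.96 = 1.86 V.

V_out ≈ 1.86 V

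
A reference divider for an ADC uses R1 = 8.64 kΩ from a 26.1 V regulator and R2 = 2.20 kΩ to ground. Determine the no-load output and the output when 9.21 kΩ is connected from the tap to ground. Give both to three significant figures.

Unloaded: 5.30 V; loaded: 4.45 V

Open-circuit: V = 26.1 × 2.20/(8.64 + 2.20) = 5.30 V.
With the load, R2 becomes R2‖R_L = 1.776 kΩ, so V = 26.1 × 1.776/10.42 = 4.45 V.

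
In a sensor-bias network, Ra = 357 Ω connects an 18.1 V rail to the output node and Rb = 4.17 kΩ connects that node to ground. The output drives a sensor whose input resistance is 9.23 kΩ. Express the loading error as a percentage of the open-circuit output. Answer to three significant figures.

The divider's output (Thévenin) resistance is Ra‖Rb = 328.8 Ω.
Fractional drop under load = R_th/(R_th + R_L) = 328.8 / (328.8 + 9230) = 0.03440.
So the output falls by 3.44 %.

3.44 %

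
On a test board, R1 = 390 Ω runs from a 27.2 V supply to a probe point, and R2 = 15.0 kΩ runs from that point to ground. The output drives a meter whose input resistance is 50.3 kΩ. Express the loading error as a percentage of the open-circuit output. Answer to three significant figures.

The divider's output (Thévenin) resistance is R1‖R2 = 380.1 Ω.
Fractional drop under load = R_th/(R_th + R_L) = 380.1 / (380.1 + 50300) = 0.007500.
So the output falls by 0.750 %.

0.750 %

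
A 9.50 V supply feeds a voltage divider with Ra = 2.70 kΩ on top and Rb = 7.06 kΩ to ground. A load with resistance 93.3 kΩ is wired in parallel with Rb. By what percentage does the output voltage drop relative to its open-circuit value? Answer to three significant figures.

The divider's output (Thévenin) resistance is Ra‖Rb = 1.953 kΩ.
Fractional drop under load = R_th/(R_th + R_L) = 1.953 / (1.953 + 93.3) = 0.02050.
So the output falls by 2.05 %.

2.05 %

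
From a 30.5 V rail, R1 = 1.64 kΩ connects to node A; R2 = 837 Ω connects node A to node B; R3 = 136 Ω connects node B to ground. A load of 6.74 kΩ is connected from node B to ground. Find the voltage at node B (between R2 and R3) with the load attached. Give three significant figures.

V ≈ 1.56 V

At node B, R3 is in parallel with the load: R3‖R_L = 133.3 Ω.
Below node A the resistance is R2 + (R3‖R_L) = 970.3 Ω, so V_A = 30.5 × 970.3/2610 = 11.34 V.
Then V_B = V_A × (R3‖R_L)/(R2 + R3‖R_L) = 11.34 × 133.3/970.3 = 1.56 V.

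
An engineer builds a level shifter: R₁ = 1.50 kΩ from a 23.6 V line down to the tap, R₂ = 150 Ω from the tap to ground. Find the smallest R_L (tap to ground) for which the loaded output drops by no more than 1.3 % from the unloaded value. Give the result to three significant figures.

Output resistance R_th = R₁‖R₂ = (1500 × 150)/1650 = 136.4 Ω.
The fractional drop is R_th/(R_th + R_L); requiring this ≤ 0.0130 gives R_L ≥ R_th(1/0.0130 − 1) = 136.4 × 75.92 = 10.4 kΩ.

R_L(min) ≈ 10.4 kΩ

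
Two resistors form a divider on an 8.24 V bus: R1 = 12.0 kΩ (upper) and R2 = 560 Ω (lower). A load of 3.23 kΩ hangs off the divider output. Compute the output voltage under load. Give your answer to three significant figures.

V_out ≈ 0.315 V

The load sits in parallel with R2: R2‖R_L = (560 × 3230) / (560 + 3230) = 477.3 Ω.
V_out = 8.24 × 477.3 / (12000 + 477.3) = 8.24 × 477.3/12480 = 0.315 V.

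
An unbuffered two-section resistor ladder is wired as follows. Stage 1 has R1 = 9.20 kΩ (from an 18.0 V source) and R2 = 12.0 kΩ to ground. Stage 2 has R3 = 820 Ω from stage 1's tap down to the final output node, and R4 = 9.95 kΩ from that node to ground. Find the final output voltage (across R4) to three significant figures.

V_out ≈ 6.34 V

Stage 2 presents R3+R4 = 10770 Ω as a load on stage 1's tap.
Stage 1's lower leg becomes R2‖(R3+R4) = 5676 Ω, so V_mid = 18.0 × 5676/14880 = 6.868 V.
Stage 2 is itself unloaded: V_out = V_mid × R4/(R3+R4) = 6.868 × 9950/10770 = 6.34 V.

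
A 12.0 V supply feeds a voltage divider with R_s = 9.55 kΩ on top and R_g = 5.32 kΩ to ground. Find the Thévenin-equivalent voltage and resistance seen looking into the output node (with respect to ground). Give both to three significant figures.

V_th is the open-circuit tap voltage: 12.0 × 5.32/(9.55 + 5.32) = 4.29 V.
With the supply zeroed, R_s and R_g appear in parallel from the tap: R_th = R_s‖R_g = (9.55 × 5.32)/14.87 = 3.42 kΩ.

V_th = 4.29 V, R_th = 3.42 kΩ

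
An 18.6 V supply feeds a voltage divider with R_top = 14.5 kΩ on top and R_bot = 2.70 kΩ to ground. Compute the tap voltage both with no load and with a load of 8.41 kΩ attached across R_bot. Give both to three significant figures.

Open-circuit: V = 18.6 × 2.70/(14.5 + 2.70) = 2.92 V.
With the load, R_bot becomes R_bot‖R_L = 2.044 kΩ, so V = 18.6 × 2.044/16.54 = 2.30 V.

Unloaded: 2.92 V; loaded: 2.30 V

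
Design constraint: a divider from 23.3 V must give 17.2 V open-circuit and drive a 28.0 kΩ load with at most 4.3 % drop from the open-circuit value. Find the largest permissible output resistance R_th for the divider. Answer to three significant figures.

Loading drop = R_th/(R_th + R_L) ≤ 0.0430, so R_th ≤ R_L · ε/(1−ε) = 28.0 kΩ × 0.0430/0.9570 = 1.26 kΩ.

R_th ≤ 1.26 kΩ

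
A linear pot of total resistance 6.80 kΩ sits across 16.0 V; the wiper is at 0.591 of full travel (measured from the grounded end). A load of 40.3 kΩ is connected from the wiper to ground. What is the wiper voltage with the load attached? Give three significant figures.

The wiper splits the pot into (1−α)R = 2.781 kΩ above and αR = 4.019 kΩ below.
Lower section ‖ load = 3.654 kΩ.
V_wiper = 16.0 × 3.654/(2.781 + 3.654) = 9.09 V.

V ≈ 9.09 V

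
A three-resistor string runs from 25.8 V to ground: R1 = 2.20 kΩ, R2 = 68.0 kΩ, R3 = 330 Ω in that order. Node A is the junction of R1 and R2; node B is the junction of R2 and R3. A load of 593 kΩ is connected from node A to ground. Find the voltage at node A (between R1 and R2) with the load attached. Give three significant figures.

V ≈ 24.9 V

Below node A the series string R2+R3 = 68330 Ω sits in parallel with the 593000 Ω load: 61270 Ω.
V_A = 25.8 × 61270/(2200 + 61270) = 24.9 V.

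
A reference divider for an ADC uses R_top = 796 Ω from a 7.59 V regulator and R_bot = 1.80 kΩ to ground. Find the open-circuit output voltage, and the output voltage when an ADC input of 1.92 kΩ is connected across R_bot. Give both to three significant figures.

Open-circuit: V = 7.59 × 1800/(796 + 1800) = 5.26 V.
With the load, R_bot becomes R_bot‖R_L = 929.0 Ω, so V = 7.59 × 929.0/1725 = 4.09 V.

Unloaded: 5.26 V; loaded: 4.09 V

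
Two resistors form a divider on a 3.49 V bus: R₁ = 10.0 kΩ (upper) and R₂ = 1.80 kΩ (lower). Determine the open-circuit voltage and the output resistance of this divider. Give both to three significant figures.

V_th = 0.532 V, R_th = 1.53 kΩ

V_th is the open-circuit tap voltage: 3.49 × 1.80/(10.0 + 1.80) = 0.532 V.
With the supply zeroed, R₁ and R₂ appear in parallel from the tap: R_th = R₁‖R₂ = (10.0 × 1.80)/11.80 = 1.53 kΩ.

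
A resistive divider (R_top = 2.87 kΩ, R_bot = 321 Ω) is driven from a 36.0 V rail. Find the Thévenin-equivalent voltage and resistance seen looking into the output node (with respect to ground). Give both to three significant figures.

V_th is the open-circuit tap voltage: 36.0 × 321/(2870 + 321) = 3.62 V.
With the supply zeroed, R_top and R_bot appear in parallel from the tap: R_th = R_top‖R_bot = (2870 × 321)/3191 = 289 Ω.

V_th = 3.62 V, R_th = 289 Ω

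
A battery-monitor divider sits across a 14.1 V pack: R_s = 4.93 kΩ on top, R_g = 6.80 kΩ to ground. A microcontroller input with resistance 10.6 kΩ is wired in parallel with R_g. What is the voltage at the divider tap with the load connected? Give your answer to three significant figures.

The load sits in parallel with R_g: R_g‖R_L = (6.80 × 10.6) / (6.80 + 10.6) = 4.143 kΩ.
V_out = 14.1 × 4.143 / (4.93 + 4.143) = 14.1 × 4.143/9.073 = 6.44 V.
(Unloaded it would have been 8.17 V.)

V_out ≈ 6.44 V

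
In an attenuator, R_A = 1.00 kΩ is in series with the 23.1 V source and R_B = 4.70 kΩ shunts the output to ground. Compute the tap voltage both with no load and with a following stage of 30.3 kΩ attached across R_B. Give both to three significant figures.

Unloaded: 19.0 V; loaded: 18.5 V

Open-circuit: V = 23.1 × 4.70/(1.00 + 4.70) = 19.0 V.
With the load, R_B becomes R_B‖R_L = 4.069 kΩ, so V = 23.1 × 4.069/5.069 = 18.5 V.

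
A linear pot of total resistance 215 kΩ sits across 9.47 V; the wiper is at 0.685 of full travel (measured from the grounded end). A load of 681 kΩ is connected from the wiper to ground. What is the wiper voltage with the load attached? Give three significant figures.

V ≈ 6.07 V

The wiper splits the pot into (1−α)R = 67.72 kΩ above and αR = 147.3 kΩ below.
Lower section ‖ load = 121.1 kΩ.
V_wiper = 9.47 × 121.1/(67.72 + 121.1) = 6.07 V.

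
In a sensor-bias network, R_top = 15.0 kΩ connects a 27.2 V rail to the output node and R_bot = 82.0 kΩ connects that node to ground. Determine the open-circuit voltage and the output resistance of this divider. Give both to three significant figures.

V_th = 23.0 V, R_th = 12.7 kΩ

V_th is the open-circuit tap voltage: 27.2 × 82.0/(15.0 + 82.0) = 23.0 V.
With the supply zeroed, R_top and R_bot appear in parallel from the tap: R_th = R_top‖R_bot = (15.0 × 82.0)/97.00 = 12.7 kΩ.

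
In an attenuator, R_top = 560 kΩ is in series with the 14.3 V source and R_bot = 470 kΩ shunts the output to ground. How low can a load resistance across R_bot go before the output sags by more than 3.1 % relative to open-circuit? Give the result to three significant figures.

Output resistance R_th = R_top‖R_bot = (560 × 470)/1030 = 255.5 kΩ.
The fractional drop is R_th/(R_th + R_L); requiring this ≤ 0.0310 gives R_L ≥ R_th(1/0.0310 − 1) = 255.5 × 31.26 = 7.99 MΩ.

R_L(min) ≈ 7.99 MΩ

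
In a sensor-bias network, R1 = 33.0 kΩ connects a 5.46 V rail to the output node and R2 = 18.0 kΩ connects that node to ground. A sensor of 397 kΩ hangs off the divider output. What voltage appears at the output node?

The load sits in parallel with R2: R2‖R_L = (18.0 × 397) / (18.0 + 397) = 17.22 kΩ.
V_out = 5.46 × 17.22 / (33.0 + 17.22) = 5.46 × 17.22/50.22 = 1.87 V.
(Unloaded it would have been 1.93 V.)

V_out ≈ 1.87 V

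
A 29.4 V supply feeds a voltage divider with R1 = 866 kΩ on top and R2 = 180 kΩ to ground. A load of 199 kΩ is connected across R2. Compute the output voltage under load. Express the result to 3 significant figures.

V_out ≈ 2.89 V

The load sits in parallel with R2: R2‖R_L = (180 × 199) / (180 + 199) = 94.51 kΩ.
V_out = 29.4 × 94.51 / (866 + 94.51) = 29.4 × 94.51/960.5 = 2.89 V.
(Unloaded it would have been 5.06 V.)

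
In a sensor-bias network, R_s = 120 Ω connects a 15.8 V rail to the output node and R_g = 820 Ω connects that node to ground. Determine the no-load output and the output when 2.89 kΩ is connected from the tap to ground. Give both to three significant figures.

Open-circuit: V = 15.8 × 820/(120 + 820) = 13.8 V.
With the load, R_g becomes R_g‖R_L = 638.8 Ω, so V = 15.8 × 638.8/758.8 = 13.3 V.

Unloaded: 13.8 V; loaded: 13.3 V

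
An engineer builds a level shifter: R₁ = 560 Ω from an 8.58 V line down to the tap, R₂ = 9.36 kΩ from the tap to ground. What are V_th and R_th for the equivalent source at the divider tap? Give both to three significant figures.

V_th is the open-circuit tap voltage: 8.58 × 9360/(560 + 9360) = 8.10 V.
With the supply zeroed, R₁ and R₂ appear in parallel from the tap: R_th = R₁‖R₂ = (560 × 9360)/9920 = 528 Ω.

V_th = 8.10 V, R_th = 528 Ω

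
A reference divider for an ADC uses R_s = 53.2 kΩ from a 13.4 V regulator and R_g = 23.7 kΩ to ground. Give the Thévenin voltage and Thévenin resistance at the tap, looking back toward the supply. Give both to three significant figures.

V_th = 4.13 V, R_th = 16.4 kΩ

V_th is the open-circuit tap voltage: 13.4 × 23.7/(53.2 + 23.7) = 4.13 V.
With the supply zeroed, R_s and R_g appear in parallel from the tap: R_th = R_s‖R_g = (53.2 × 23.7)/76.90 = 16.4 kΩ.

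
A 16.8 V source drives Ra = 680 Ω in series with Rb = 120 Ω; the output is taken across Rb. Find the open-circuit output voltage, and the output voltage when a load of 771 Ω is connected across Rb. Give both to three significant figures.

Open-circuit: V = 16.8 × 120/(680 + 120) = 2.52 V.
With the load, Rb becomes Rb‖R_L = 103.8 Ω, so V = 16.8 × 103.8/783.8 = 2.23 V.

Unloaded: 2.52 V; loaded: 2.23 V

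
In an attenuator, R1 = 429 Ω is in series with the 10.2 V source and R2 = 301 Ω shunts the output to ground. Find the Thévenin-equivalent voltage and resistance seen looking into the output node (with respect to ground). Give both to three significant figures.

V_th = 4.21 V, R_th = 177 Ω

V_th is the open-circuit tap voltage: 10.2 × 301/(429 + 301) = 4.21 V.
With the supply zeroed, R1 and R2 appear in parallel from the tap: R_th = R1‖R2 = (429 × 301)/730.0 = 177 Ω.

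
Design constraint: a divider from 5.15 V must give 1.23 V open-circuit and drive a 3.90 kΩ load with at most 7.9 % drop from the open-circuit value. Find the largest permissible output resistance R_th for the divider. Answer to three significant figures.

R_th ≤ 335 Ω

Loading drop = R_th/(R_th + R_L) ≤ 0.0790, so R_th ≤ R_L · ε/(1−ε) = 3.90 kΩ × 0.0790/0.9210 = 335 Ω.
(Any R1, R2 with R2/(R1+R2) = 0.239 and R1‖R2 ≤ 335 Ω will meet the spec.)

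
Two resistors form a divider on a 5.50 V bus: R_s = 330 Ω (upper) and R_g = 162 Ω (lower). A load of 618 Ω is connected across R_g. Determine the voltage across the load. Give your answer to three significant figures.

The load sits in parallel with R_g: R_g‖R_L = (162 × 618) / (162 + 618) = 128.4 Ω.
V_out = 5.50 × 128.4 / (330 + 128.4) = 5.50 × 128.4/458.4 = 1.54 V.
(Unloaded it would have been 1.81 V.)

V_out ≈ 1.54 V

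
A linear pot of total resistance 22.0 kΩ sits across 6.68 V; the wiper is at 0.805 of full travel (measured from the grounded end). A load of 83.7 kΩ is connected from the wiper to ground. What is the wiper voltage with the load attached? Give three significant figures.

The wiper splits the pot into (1−α)R = 4.290 kΩ above and αR = 17.71 kΩ below.
Lower section ‖ load = 14.62 kΩ.
V_wiper = 6.68 × 14.62/(4.290 + 14.62) = 5.16 V.

V ≈ 5.16 V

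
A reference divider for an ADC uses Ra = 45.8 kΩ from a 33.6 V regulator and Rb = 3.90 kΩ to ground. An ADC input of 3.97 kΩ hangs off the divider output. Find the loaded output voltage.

The load sits in parallel with Rb: Rb‖R_L = (3.90 × 3.97) / (3.90 + 3.97) = 1.967 kΩ.
V_out = 33.6 × 1.967 / (45.8 + 1.967) = 33.6 × 1.967/47.77 = 1.38 V.

V_out ≈ 1.38 V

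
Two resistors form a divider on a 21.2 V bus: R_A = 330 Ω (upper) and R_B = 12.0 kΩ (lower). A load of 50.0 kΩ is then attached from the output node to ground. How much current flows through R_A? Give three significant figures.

I ≈ 2.12 mA

R_B‖R_L = 9677 Ω, so the source sees R_A + R_B‖R_L = 10010 Ω.
I = 21.2 V / 10010 Ω = 2.12 mA.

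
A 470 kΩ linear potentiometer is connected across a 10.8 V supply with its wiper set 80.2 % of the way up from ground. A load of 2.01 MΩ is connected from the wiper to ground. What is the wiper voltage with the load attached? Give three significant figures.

The wiper splits the pot into (1−α)R = 93.06 kΩ above and αR = 376.9 kΩ below.
Lower section ‖ load = 317.4 kΩ.
V_wiper = 10.8 × 317.4/(93.06 + 317.4) = 8.35 V.

V ≈ 8.35 V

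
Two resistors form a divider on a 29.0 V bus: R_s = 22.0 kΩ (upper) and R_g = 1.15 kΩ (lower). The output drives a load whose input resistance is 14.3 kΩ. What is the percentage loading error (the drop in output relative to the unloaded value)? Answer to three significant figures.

The divider's output (Thévenin) resistance is R_s‖R_g = 1.093 kΩ.
Fractional drop under load = R_th/(R_th + R_L) = 1.093 / (1.093 + 14.3) = 0.07100.
So the output falls by 7.10 %.

7.10 %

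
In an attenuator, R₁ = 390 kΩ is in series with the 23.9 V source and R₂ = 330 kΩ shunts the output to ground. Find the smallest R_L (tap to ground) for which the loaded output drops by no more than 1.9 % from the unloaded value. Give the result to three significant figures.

Output resistance R_th = R₁‖R₂ = (390 × 330)/720.0 = 178.8 kΩ.
The fractional drop is R_th/(R_th + R_L); requiring this ≤ 0.0190 gives R_L ≥ R_th(1/0.0190 − 1) = 178.8 × 51.63 = 9.23 MΩ.

R_L(min) ≈ 9.23 MΩ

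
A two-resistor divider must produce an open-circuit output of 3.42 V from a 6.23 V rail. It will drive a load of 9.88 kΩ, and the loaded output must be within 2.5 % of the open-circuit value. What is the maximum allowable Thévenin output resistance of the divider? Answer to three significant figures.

Loading drop = R_th/(R_th + R_L) ≤ 0.0250, so R_th ≤ R_L · ε/(1−ε) = 9.88 kΩ × 0.0250/0.9750 = 253 Ω.

R_th ≤ 253 Ω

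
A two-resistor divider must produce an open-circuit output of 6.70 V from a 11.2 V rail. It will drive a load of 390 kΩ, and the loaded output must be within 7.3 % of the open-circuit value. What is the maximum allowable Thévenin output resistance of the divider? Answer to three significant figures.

Loading drop = R_th/(R_th + R_L) ≤ 0.0730, so R_th ≤ R_L · ε/(1−ε) = 390 kΩ × 0.0730/0.9270 = 30.7 kΩ.
(Any R1, R2 with R2/(R1+R2) = 0.598 and R1‖R2 ≤ 30.7 kΩ will meet the spec.)

R_th ≤ 30.7 kΩ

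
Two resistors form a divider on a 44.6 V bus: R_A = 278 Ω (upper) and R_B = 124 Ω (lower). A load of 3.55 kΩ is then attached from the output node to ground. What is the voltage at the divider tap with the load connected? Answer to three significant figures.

The load sits in parallel with R_B: R_B‖R_L = (124 × 3550) / (124 + 3550) = 119.8 Ω.
V_out = 44.6 × 119.8 / (278 + 119.8) = 44.6 × 119.8/397.8 = 13.4 V.

V_out ≈ 13.4 V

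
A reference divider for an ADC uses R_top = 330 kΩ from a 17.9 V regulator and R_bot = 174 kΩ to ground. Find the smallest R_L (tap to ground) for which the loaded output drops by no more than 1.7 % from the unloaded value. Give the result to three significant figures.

R_L(min) ≈ 6.59 MΩ

Output resistance R_th = R_top‖R_bot = (330 × 174)/504.0 = 113.9 kΩ.
The fractional drop is R_th/(R_th + R_L); requiring this ≤ 0.0170 gives R_L ≥ R_th(1/0.0170 − 1) = 113.9 × 57.82 = 6.59 MΩ.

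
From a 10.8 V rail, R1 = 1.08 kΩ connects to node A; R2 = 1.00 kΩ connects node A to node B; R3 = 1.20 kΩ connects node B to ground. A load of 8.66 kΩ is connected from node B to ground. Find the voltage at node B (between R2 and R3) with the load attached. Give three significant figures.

At node B, R3 is in parallel with the load: R3‖R_L = 1.054 kΩ.
Below node A the resistance is R2 + (R3‖R_L) = 2.054 kΩ, so V_A = 10.8 × 2.054/3.134 = 7.078 V.
Then V_B = V_A × (R3‖R_L)/(R2 + R3‖R_L) = 7.078 × 1.054/2.054 = 3.63 V.

V ≈ 3.63 V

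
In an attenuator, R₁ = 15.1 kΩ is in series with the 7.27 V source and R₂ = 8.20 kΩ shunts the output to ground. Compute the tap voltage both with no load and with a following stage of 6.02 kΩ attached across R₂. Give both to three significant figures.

Open-circuit: V = 7.27 × 8.20/(15.1 + 8.20) = 2.56 V.
With the load, R₂ becomes R₂‖R_L = 3.471 kΩ, so V = 7.27 × 3.471/18.57 = 1.36 V.

Unloaded: 2.56 V; loaded: 1.36 V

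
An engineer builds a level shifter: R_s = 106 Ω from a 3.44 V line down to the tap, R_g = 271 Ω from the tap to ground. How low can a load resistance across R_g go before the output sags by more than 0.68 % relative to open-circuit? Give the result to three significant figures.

R_L(min) ≈ 11.1 kΩ

Output resistance R_th = R_s‖R_g = (106 × 271)/377.0 = 76.20 Ω.
The fractional drop is R_th/(R_th + R_L); requiring this ≤ 0.00680 gives R_L ≥ R_th(1/0.00680 − 1) = 76.20 × 146.1 = 11.1 kΩ.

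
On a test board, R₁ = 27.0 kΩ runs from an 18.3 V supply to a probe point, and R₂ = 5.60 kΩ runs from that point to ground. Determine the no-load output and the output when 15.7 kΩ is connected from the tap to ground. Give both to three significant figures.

Open-circuit: V = 18.3 × 5.60/(27.0 + 5.60) = 3.14 V.
With the load, R₂ becomes R₂‖R_L = 4.128 kΩ, so V = 18.3 × 4.128/31.13 = 2.43 V.

Unloaded: 3.14 V; loaded: 2.43 V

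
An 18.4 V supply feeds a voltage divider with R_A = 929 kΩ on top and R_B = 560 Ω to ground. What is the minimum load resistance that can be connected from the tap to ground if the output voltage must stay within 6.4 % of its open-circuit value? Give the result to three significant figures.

Output resistance R_th = R_A‖R_B = (929000 × 560)/929600 = 559.7 Ω.
The fractional drop is R_th/(R_th + R_L); requiring this ≤ 0.0640 gives R_L ≥ R_th(1/0.0640 − 1) = 559.7 × 14.62 = 8.19 kΩ.

R_L(min) ≈ 8.19 kΩ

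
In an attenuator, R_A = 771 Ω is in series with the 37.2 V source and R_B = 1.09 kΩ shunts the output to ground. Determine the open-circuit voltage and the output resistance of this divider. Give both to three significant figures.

V_th = 21.8 V, R_th = 452 Ω

V_th is the open-circuit tap voltage: 37.2 × 1090/(771 + 1090) = 21.8 V.
With the supply zeroed, R_A and R_B appear in parallel from the tap: R_th = R_A‖R_B = (771 × 1090)/1861 = 452 Ω.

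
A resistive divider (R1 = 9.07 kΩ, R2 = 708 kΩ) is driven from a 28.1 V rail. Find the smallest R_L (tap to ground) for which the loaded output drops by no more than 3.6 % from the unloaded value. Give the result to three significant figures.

Output resistance R_th = R1‖R2 = (9.07 × 708)/717.1 = 8.955 kΩ.
The fractional drop is R_th/(R_th + R_L); requiring this ≤ 0.0360 gives R_L ≥ R_th(1/0.0360 − 1) = 8.955 × 26.78 = 240 kΩ.

R_L(min) ≈ 240 kΩ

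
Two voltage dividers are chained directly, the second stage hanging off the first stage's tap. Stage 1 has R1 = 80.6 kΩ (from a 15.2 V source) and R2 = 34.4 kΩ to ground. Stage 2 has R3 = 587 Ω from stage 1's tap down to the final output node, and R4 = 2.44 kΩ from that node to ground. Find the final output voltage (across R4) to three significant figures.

V_out ≈ 0.409 V

Stage 2 presents R3+R4 = 3027 Ω as a load on stage 1's tap.
Stage 1's lower leg becomes R2‖(R3+R4) = 2782 Ω, so V_mid = 15.2 × 2782/83380 = 0.5072 V.
Stage 2 is itself unloaded: V_out = V_mid × R4/(R3+R4) = 0.5072 × 2440/3027 = 0.409 V.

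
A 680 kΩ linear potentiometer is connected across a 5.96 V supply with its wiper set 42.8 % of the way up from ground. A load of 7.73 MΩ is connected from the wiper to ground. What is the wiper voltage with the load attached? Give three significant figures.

The wiper splits the pot into (1−α)R = 389.0 kΩ above and αR = 291.0 kΩ below.
Lower section ‖ load = 280.5 kΩ.
V_wiper = 5.96 × 280.5/(389.0 + 280.5) = 2.50 V.

V ≈ 2.50 V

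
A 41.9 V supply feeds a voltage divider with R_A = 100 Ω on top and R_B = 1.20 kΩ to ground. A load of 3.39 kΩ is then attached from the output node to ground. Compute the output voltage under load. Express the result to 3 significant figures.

The load sits in parallel with R_B: R_B‖R_L = (1200 × 3390) / (1200 + 3390) = 886.3 Ω.
V_out = 41.9 × 886.3 / (100 + 886.3) = 41.9 × 886.3/986.3 = 37.7 V.

V_out ≈ 37.7 V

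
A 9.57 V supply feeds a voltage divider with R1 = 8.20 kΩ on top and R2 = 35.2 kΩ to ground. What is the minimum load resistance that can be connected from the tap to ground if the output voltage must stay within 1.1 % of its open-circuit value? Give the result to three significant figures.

Output resistance R_th = R1‖R2 = (8.20 × 35.2)/43.40 = 6.651 kΩ.
The fractional drop is R_th/(R_th + R_L); requiring this ≤ 0.0110 gives R_L ≥ R_th(1/0.0110 − 1) = 6.651 × 89.91 = 598 kΩ.

R_L(min) ≈ 598 kΩ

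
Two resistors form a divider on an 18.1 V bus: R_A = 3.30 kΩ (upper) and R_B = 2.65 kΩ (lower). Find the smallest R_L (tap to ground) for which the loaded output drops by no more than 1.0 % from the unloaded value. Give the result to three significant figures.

Output resistance R_th = R_A‖R_B = (3.30 × 2.65)/5.950 = 1.470 kΩ.
The fractional drop is R_th/(R_th + R_L); requiring this ≤ 0.0100 gives R_L ≥ R_th(1/0.0100 − 1) = 1.470 × 99.00 = 146 kΩ.

R_L(min) ≈ 146 kΩ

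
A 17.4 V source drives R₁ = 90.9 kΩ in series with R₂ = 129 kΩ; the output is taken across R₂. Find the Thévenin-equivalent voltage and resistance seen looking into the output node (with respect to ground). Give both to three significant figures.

V_th = 10.2 V, R_th = 53.3 kΩ

V_th is the open-circuit tap voltage: 17.4 × 129/(90.9 + 129) = 10.2 V.
With the supply zeroed, R₁ and R₂ appear in parallel from the tap: R_th = R₁‖R₂ = (90.9 × 129)/219.9 = 53.3 kΩ.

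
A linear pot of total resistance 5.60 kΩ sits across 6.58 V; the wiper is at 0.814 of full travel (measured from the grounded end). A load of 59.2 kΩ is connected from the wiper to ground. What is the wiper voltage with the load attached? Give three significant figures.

V ≈ 5.28 V

The wiper splits the pot into (1−α)R = 1.042 kΩ above and αR = 4.558 kΩ below.
Lower section ‖ load = 4.232 kΩ.
V_wiper = 6.58 × 4.232/(1.042 + 4.232) = 5.28 V.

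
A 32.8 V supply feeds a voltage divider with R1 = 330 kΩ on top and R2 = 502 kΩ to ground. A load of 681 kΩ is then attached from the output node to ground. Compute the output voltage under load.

The load sits in parallel with R2: R2‖R_L = (502 × 681) / (502 + 681) = 289.0 kΩ.
V_out = 32.8 × 289.0 / (330 + 289.0) = 32.8 × 289.0/619.0 = 15.3 V.
(Unloaded it would have been 19.8 V.)

V_out ≈ 15.3 V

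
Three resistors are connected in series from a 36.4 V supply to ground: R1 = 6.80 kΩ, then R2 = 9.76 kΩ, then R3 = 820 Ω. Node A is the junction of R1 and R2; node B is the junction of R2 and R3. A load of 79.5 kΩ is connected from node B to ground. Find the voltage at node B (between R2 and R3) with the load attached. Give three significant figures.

V ≈ 1.70 V

At node B, R3 is in parallel with the load: R3‖R_L = 811.6 Ω.
Below node A the resistance is R2 + (R3‖R_L) = 10570 Ω, so V_A = 36.4 × 10570/17370 = 22.15 V.
Then V_B = V_A × (R3‖R_L)/(R2 + R3‖R_L) = 22.15 × 811.6/10570 = 1.70 V.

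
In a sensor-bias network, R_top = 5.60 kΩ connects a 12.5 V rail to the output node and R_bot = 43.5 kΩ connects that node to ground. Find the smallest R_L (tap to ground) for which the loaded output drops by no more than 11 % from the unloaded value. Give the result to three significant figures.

R_L(min) ≈ 40.1 kΩ

Output resistance R_th = R_top‖R_bot = (5.60 × 43.5)/49.10 = 4.961 kΩ.
The fractional drop is R_th/(R_th + R_L); requiring this ≤ 0.110 gives R_L ≥ R_th(1/0.110 − 1) = 4.961 × 8.091 = 40.1 kΩ.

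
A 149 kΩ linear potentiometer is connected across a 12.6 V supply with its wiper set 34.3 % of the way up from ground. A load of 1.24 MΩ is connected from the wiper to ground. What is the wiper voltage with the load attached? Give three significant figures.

The wiper splits the pot into (1−α)R = 97.89 kΩ above and αR = 51.11 kΩ below.
Lower section ‖ load = 49.08 kΩ.
V_wiper = 12.6 × 49.08/(97.89 + 49.08) = 4.21 V.

V ≈ 4.21 V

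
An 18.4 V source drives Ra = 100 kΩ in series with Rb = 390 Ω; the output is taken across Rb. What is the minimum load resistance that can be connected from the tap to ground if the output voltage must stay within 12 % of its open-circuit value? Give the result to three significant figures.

Output resistance R_th = Ra‖Rb = (100000 × 390)/100400 = 388.5 Ω.
The fractional drop is R_th/(R_th + R_L); requiring this ≤ 0.120 gives R_L ≥ R_th(1/0.120 − 1) = 388.5 × 7.333 = 2.85 kΩ.

R_L(min) ≈ 2.85 kΩ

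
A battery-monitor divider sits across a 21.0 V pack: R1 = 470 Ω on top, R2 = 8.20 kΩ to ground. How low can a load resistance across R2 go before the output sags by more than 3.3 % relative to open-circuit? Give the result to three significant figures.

R_L(min) ≈ 13.0 kΩ

Output resistance R_th = R1‖R2 = (470 × 8200)/8670 = 444.5 Ω.
The fractional drop is R_th/(R_th + R_L); requiring this ≤ 0.0330 gives R_L ≥ R_th(1/0.0330 − 1) = 444.5 × 29.30 = 13.0 kΩ.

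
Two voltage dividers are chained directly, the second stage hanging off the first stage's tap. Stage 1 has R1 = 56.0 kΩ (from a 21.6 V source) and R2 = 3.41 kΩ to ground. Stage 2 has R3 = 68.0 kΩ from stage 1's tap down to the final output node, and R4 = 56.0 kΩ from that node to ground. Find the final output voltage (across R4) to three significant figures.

Stage 2 presents R3+R4 = 124.0 kΩ as a load on stage 1's tap.
Stage 1's lower leg becomes R2‖(R3+R4) = 3.319 kΩ, so V_mid = 21.6 × 3.319/59.32 = 1.208 V.
Stage 2 is itself unloaded: V_out = V_mid × R4/(R3+R4) = 1.208 × 56.0/124.0 = 0.546 V.

V_out ≈ 0.546 V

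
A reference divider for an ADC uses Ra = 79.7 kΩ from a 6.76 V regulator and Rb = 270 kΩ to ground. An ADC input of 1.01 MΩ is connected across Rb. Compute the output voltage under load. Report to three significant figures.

V_out ≈ 4.92 V

The load sits in parallel with Rb: Rb‖R_L = (270 × 1010) / (270 + 1010) = 213.0 kΩ.
V_out = 6.76 × 213.0 / (79.7 + 213.0) = 6.76 × 213.0/292.7 = 4.92 V.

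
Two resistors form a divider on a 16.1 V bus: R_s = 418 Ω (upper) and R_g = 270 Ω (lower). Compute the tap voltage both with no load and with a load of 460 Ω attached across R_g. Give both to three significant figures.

Unloaded: 6.32 V; loaded: 4.66 V

Open-circuit: V = 16.1 × 270/(418 + 270) = 6.32 V.
With the load, R_g becomes R_g‖R_L = 170.1 Ω, so V = 16.1 × 170.1/588.1 = 4.66 V.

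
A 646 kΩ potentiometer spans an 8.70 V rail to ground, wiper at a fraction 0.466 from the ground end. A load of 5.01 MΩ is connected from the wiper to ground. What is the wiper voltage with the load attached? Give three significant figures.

V ≈ 3.93 V

The wiper splits the pot into (1−α)R = 345.0 kΩ above and αR = 301.0 kΩ below.
Lower section ‖ load = 284.0 kΩ.
V_wiper = 8.70 × 284.0/(345.0 + 284.0) = 3.93 V.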